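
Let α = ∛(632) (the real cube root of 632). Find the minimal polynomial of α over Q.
m_α(x) = x^3 - 632

α satisfies α^3 = 632, so x^3 - 632 annihilates α. By the rational root test, a rational root p/q (in lowest terms) of x^3 - 632 would satisfy p^3 = 632 q^3, forcing q = 1 and p^3 = 632; but 632 is not a perfect cube, contradiction. A monic cubic over Q with no rational root is irreducible (any nontrivial factorization would include a linear factor). Hence x^3 - 632 is the minimal polynomial of α, and in particular [Q(α):Q] = 3.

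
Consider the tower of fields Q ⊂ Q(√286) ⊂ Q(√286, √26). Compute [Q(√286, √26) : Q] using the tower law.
[Q(√286, √26) : Q] = 4

[Q(√286):Q] = 2 (min poly x^2 - 286, irreducible since 286 is squarefree > 1). For the top step, suppose √26 ∈ Q(√286), say √26 = c + d√286 with c, d ∈ Q. Squaring: 26 = c^2 + 286d^2 + 2cd√286. Since √286 ∉ Q this forces 2cd = 0. If d = 0 then √26 = c ∈ Q, contradicting 26 squarefree > 1. If c = 0 then 26 = 286d^2, so 286·26 = (286d)^2 is a perfect square in Q — but 286·26 = 7436 is not a perfect square (since 286 and 26 are distinct squarefree integers). Contradiction. Hence √26 ∉ Q(√286), so x^2 - 26 stays irreducible over Q(√286) and [Q(√286, √26) : Q(√286)] = 2. By the tower law, [Q(√286, √26) : Q] = 2 · 2 = 4.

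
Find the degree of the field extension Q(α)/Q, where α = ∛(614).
[Q(α):Q] = 3

The minimal polynomial of α is x^3 - 614, irreducible over Q since 614 is not a perfect cube (so x^3 - 614 has no rational root). Hence [Q(α):Q] = deg(m_α) = 3.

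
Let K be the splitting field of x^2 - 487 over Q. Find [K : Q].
[K : Q] = 2

f(x) = x^2 - 487 factors as (x - √487)(x + √487). The splitting field is K = Q(√487). Since 487 is squarefree and > 1, it is not a perfect square, so x^2 - 487 is irreducible over Q and [Q(√487) : Q] = 2. Hence [K : Q] = 2.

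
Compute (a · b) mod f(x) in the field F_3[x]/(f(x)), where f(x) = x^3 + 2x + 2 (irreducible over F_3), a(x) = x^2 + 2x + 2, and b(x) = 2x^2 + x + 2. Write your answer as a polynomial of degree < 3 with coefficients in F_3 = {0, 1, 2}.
a · b ≡ x^2 + x (mod f(x))

Multiply in F_3[x]: a(x)·b(x) = (x^2 + 2x + 2)·(2x^2 + x + 2) = 2x^4 + 2x^3 + 2x^2 + 1. This has degree ≥ 3, so divide by f(x) over F_3: 2x^4 + 2x^3 + 2x^2 + 1 = (2x + 2)·(x^3 + 2x + 2) + (x^2 + x). Hence a·b ≡ x^2 + x (mod f). (F_3[x]/(f) is a field with 3^3 = 27 elements since f is irreducible of degree 3.)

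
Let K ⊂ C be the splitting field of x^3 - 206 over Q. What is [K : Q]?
[K : Q] = 6

The roots of x^3 - 206 are ∛206, ω∛206, ω^2∛206 where ω = e^(2πi/3) is a primitive cube root of unity, so K = Q(∛206, ω). Now [Q(∛206):Q] = 3 (since 206 is not a perfect cube, x^3 - 206 is irreducible) and [Q(ω):Q] = 2. Both 2 and 3 divide [K:Q], and [K:Q] ≤ 3·2 = 6, so [K:Q] = 6. (Equivalently: Q(∛206) ⊂ R but ω ∉ R, so [K : Q(∛206)] = 2.)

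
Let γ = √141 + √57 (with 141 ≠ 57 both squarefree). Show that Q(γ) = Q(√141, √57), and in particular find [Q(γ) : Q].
[Q(γ) : Q] = 4 (equivalently, Q(γ) = Q(√141, √57))

Obviously Q(γ) ⊆ Q(√141, √57), and [Q(√141, √57):Q] = 4 (since 141, 57 are distinct squarefree integers > 1 with 8037 not a perfect square). To show equality we compute the minimal polynomial of γ. From γ = √141 + √57: γ^2 = 141 + 2√(8037) + 57 = 198 + 2√(8037), so γ^2 - 198 = 2√(8037); squaring, (γ^2 - 198)^2 = 4·8037, i.e. γ^4 - 396γ^2 + 39204 - 32148 = 0, i.e. γ^4 - 396γ^2 + 7056 = 0. So γ is a root of x^4 - 396x^2 + 7056. This polynomial is irreducible over Q: it has no rational root (each ±√141 ± √57 is irrational), and any factorization into two quadratics over Q would force √(8037) ∈ Q (pairing opposite roots) or √141, √57 ∈ Q (other pairings), all impossible. Hence [Q(γ):Q] = 4 = [Q(√141, √57):Q], so Q(γ) = Q(√141, √57).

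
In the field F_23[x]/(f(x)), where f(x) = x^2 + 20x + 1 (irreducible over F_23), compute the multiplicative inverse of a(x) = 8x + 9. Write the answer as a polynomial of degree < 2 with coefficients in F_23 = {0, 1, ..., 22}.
a(x)^(-1) ≡ 11x + 15 (mod f(x))

Since f is irreducible over F_23, F_23[x]/(f) is a field and a(x) ≠ 0 has an inverse. Apply the extended Euclidean algorithm to f(x) and a(x) in F_23[x]: f(x) = (3x + 2)·a(x) + (6). The last nonzero remainder is the constant 6 = gcd(f, a) in F_23. Back-substituting through the division chain expresses 6 = s(x)·a(x) + t(x)·f(x) with s(x) ≡ 20x + 21 (mod f), so (20x + 21)·a(x) ≡ 6 (mod f). Multiplying by 6^(-1) ≡ 4 in F_23 gives a(x)^(-1) ≡ 4·(20x + 21) ≡ 11x + 15 (mod f). Check: (8x + 9)·(11x + 15) = 19x^2 + 12x + 20 ≡ 1 (mod x^2 + 20x + 1).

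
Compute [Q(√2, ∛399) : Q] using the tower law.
[Q(√2, ∛399) : Q] = 6

Let L = Q(√2, ∛399). Since Q(√2) ⊂ L and [Q(√2):Q] = 2, the tower law gives 2 | [L:Q]. Likewise Q(∛399) ⊂ L with [Q(∛399):Q] = 3 (because 399 is not a perfect cube), so 3 | [L:Q]. As gcd(2,3) = 1, [L:Q] is divisible by 6. Conversely L is generated over Q by √2 and ∛399, so [L:Q] ≤ 2·3 = 6. Therefore [Q(√2, ∛399) : Q] = 6.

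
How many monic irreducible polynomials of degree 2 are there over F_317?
There are 50086 monic irreducible polynomials of degree 2 over F_317

Each element of F_{317^2} that lies in no proper subfield is a root of exactly one monic irreducible of degree 2 over F_317, and each such polynomial has 2 distinct roots in F_{317^2}. By Möbius inversion the count is N_317(2) = (1/2) Σ_{d|2} μ(2/d) · 317^d = (1/2)(μ(2)·317^1 + μ(1)·317^2) = 100172/2 = 50086.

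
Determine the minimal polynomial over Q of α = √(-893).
m_α(x) = x^2 + 893

α satisfies α^2 + 893 = 0, so x^2 + 893 annihilates α. Since d = -893 is squarefree and ≠ 1, it is not a perfect square in Q, so x^2 + 893 has no rational root and is therefore irreducible over Q (a degree-2 polynomial over a field is irreducible iff it has no root). Hence m_α(x) = x^2 + 893.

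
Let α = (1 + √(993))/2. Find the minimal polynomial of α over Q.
m_α(x) = x^2 - x - 248

From 2α - 1 = √(993), squaring gives (2α - 1)^2 = 993, i.e. 4α^2 - 4α + 1 = 993, so α^2 - α + (1 - 993)/4 = 0. Since 993 ≡ 1 (mod 4), (1 - 993)/4 = -248 ∈ Z. The polynomial x^2 - x - 248 has discriminant 1 - 4·(-248) = 993, which is not a perfect square in Q (d = 993 is squarefree and ≠ 1), so x^2 - x - 248 is irreducible over Q. It is the minimal polynomial of α.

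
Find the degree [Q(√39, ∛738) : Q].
[Q(√39, ∛738) : Q] = 6

Let L = Q(√39, ∛738). Since Q(√39) ⊂ L and [Q(√39):Q] = 2, the tower law gives 2 | [L:Q]. Likewise Q(∛738) ⊂ L with [Q(∛738):Q] = 3 (because 738 is not a perfect cube), so 3 | [L:Q]. As gcd(2,3) = 1, [L:Q] is divisible by 6. Conversely L is generated over Q by √39 and ∛738, so [L:Q] ≤ 2·3 = 6. Therefore [Q(√39, ∛738) : Q] = 6.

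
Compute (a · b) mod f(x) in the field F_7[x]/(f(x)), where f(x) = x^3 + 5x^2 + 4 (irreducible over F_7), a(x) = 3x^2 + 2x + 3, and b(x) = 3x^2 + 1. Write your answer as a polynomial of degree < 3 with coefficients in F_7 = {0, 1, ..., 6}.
a · b ≡ 4x^2 + x + 5 (mod f(x))

Multiply in F_7[x]: a(x)·b(x) = (3x^2 + 2x + 3)·(3x^2 + 1) = 2x^4 + 6x^3 + 5x^2 + 2x + 3. This has degree ≥ 3, so divide by f(x) over F_7: 2x^4 + 6x^3 + 5x^2 + 2x + 3 = (2x + 3)·(x^3 + 5x^2 + 4) + (4x^2 + x + 5). Hence a·b ≡ 4x^2 + x + 5 (mod f). (F_7[x]/(f) is a field with 7^3 = 343 elements since f is irreducible of degree 3.)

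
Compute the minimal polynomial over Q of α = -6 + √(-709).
m_α(x) = x^2 + 12x + 745

From α + 6 = √(-709), squaring gives (α + 6)^2 = -709, i.e. α^2 + 12α + 36 = -709, so α^2 + 12α + 745 = 0. The discriminant of x^2 + 12x + 745 is (12)^2 - 4·(745) = 144 - 2980 = -2836, and 4·(-709) is not a perfect square in Q since -709 is squarefree and ≠ 1. Hence x^2 + 12x + 745 is irreducible over Q and is the minimal polynomial of α.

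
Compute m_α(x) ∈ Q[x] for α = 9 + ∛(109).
m_α(x) = x^3 - 27x^2 + 243x - 838

Set β = α - 9 = ∛(109), so β^3 = 109. Then (α - 9)^3 - 109 = 0, i.e. α is a root of g(x) = (x - 9)^3 - 109 = x^3 - 27x^2 + 243x - 838. Since g(x) = h(x - 9) where h(x) = x^3 - 109, and h is irreducible over Q (because 109 is not a perfect cube, so h has no rational root, and a monic cubic with no rational root is irreducible), g is also irreducible (irreducibility is preserved under the substitution x → x - 9). Hence m_α(x) = x^3 - 27x^2 + 243x - 838.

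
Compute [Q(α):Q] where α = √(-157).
[Q(α):Q] = 2

[Q(α):Q] equals the degree of the minimal polynomial of α. Here α^2 = -157 and x^2 + 157 is irreducible (d = -157 is squarefree, ≠ 1, hence not a square), so deg(m_α) = 2. Thus [Q(α):Q] = 2.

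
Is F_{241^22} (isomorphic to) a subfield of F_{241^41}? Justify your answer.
No: F_{241^22} is not a subfield of F_{241^41}

F_{p^m} embeds in F_{p^n} iff m | n. Here 22 ∤ 41 (since 41 = 1·22 + 19 with remainder 19 ≠ 0), so F_{241^22} is not a subfield of F_{241^41}. Equivalently: if it were, the tower law would give 22 = [F_{241^22}:F_241] dividing [F_{241^41}:F_241] = 41, contradiction.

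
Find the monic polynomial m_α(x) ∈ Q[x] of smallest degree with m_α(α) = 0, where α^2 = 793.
m_α(x) = x^2 - 793

α satisfies α^2 - 793 = 0, so x^2 - 793 annihilates α. Since d = 793 is squarefree and ≠ 1, it is not a perfect square in Q, so x^2 - 793 has no rational root and is therefore irreducible over Q (a degree-2 polynomial over a field is irreducible iff it has no root). Hence m_α(x) = x^2 - 793.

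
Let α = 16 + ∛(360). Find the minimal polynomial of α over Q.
m_α(x) = x^3 - 48x^2 + 768x - 4456

Set β = α - 16 = ∛(360), so β^3 = 360. Then (α - 16)^3 - 360 = 0, i.e. α is a root of g(x) = (x - 16)^3 - 360 = x^3 - 48x^2 + 768x - 4456. Since g(x) = h(x - 16) where h(x) = x^3 - 360, and h is irreducible over Q (because 360 is not a perfect cube, so h has no rational root, and a monic cubic with no rational root is irreducible), g is also irreducible (irreducibility is preserved under the substitution x → x - 16). Hence m_α(x) = x^3 - 48x^2 + 768x - 4456.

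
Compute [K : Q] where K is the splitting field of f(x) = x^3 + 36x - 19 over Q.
[K : Q] = 6

By the rational root test, any rational root of the monic integer polynomial f(x) = x^3 + 36x - 19 must be an integer dividing the constant term -19, i.e. one of ±{1, 19}. Evaluating: f(1) = 18, f(-1) = -56, f(19) = 7524, f(-19) = -7562; none is 0, so f has no rational root and is therefore irreducible over Q (a cubic with no linear factor over a field is irreducible). For an irreducible cubic, the Galois group is A_3 or S_3 according as the discriminant disc(f) = -4a^3 - 27b^2 = -4·(36)^3 - 27·(-19)^2 = -196371 is or is not a square in Q. Here disc(f) = -196371 is not a perfect square in Q, so the Galois group of f over Q is not contained in A_3 and must be all of S_3. The splitting field has degree |S_3| = 6 over Q, so [K : Q] = 6.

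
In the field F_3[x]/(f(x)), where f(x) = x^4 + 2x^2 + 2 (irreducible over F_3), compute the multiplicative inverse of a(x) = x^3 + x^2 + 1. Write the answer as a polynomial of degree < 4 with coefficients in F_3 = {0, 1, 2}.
a(x)^(-1) ≡ 2x^3 + x + 1 (mod f(x))

Since f is irreducible over F_3, F_3[x]/(f) is a field and a(x) ≠ 0 has an inverse. Apply the extended Euclidean algorithm to f(x) and a(x) in F_3[x]: f(x) = (x + 2)·a(x) + (2x);  a(x) = (2x^2 + 2x)·(2x) + (1). The last nonzero remainder is the constant 1 = gcd(f, a) in F_3. Back-substituting through the division chain expresses 1 = s(x)·a(x) + t(x)·f(x) with s(x) ≡ 2x^3 + x + 1 (mod f), so a(x)^(-1) ≡ s(x) = 2x^3 + x + 1 (mod f). Check: (x^3 + x^2 + 1)·(2x^3 + x + 1) = 2x^6 + 2x^5 + x^4 + x^3 + x^2 + x + 1 ≡ 1 (mod x^4 + 2x^2 + 2).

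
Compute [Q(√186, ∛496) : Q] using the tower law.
[Q(√186, ∛496) : Q] = 6

Let L = Q(√186, ∛496). Since Q(√186) ⊂ L and [Q(√186):Q] = 2, the tower law gives 2 | [L:Q]. Likewise Q(∛496) ⊂ L with [Q(∛496):Q] = 3 (because 496 is not a perfect cube), so 3 | [L:Q]. As gcd(2,3) = 1, [L:Q] is divisible by 6. Conversely L is generated over Q by √186 and ∛496, so [L:Q] ≤ 2·3 = 6. Therefore [Q(√186, ∛496) : Q] = 6.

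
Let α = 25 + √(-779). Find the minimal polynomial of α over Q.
m_α(x) = x^2 - 50x + 1404

From α - 25 = √(-779), squaring gives (α - 25)^2 = -779, i.e. α^2 - 50α + 625 = -779, so α^2 - 50α + 1404 = 0. The discriminant of x^2 - 50x + 1404 is (-50)^2 - 4·(1404) = 2500 - 5616 = -3116, and 4·(-779) is not a perfect square in Q since -779 is squarefree and ≠ 1. Hence x^2 - 50x + 1404 is irreducible over Q and is the minimal polynomial of α.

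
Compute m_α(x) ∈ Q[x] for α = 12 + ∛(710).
m_α(x) = x^3 - 36x^2 + 432x - 2438

Set β = α - 12 = ∛(710), so β^3 = 710. Then (α - 12)^3 - 710 = 0, i.e. α is a root of g(x) = (x - 12)^3 - 710 = x^3 - 36x^2 + 432x - 2438. Since g(x) = h(x - 12) where h(x) = x^3 - 710, and h is irreducible over Q (because 710 is not a perfect cube, so h has no rational root, and a monic cubic with no rational root is irreducible), g is also irreducible (irreducibility is preserved under the substitution x → x - 12). Hence m_α(x) = x^3 - 36x^2 + 432x - 2438.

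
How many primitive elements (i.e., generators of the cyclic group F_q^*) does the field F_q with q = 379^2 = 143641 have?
There are φ(143640) = 31104 primitive elements

F_q^* is cyclic of order q - 1 = 143640. A cyclic group of order m has exactly φ(m) generators. Here m = 143640 = 2^3 · 3^3 · 5 · 7 · 19, so the number of primitive elements is φ(143640) = 31104.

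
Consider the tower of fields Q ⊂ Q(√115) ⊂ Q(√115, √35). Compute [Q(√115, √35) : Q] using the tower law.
[Q(√115, √35) : Q] = 4

[Q(√115):Q] = 2 (min poly x^2 - 115, irreducible since 115 is squarefree > 1). For the top step, suppose √35 ∈ Q(√115), say √35 = c + d√115 with c, d ∈ Q. Squaring: 35 = c^2 + 115d^2 + 2cd√115. Since √115 ∉ Q this forces 2cd = 0. If d = 0 then √35 = c ∈ Q, contradicting 35 squarefree > 1. If c = 0 then 35 = 115d^2, so 115·35 = (115d)^2 is a perfect square in Q — but 115·35 = 4025 is not a perfect square (since 115 and 35 are distinct squarefree integers). Contradiction. Hence √35 ∉ Q(√115), so x^2 - 35 stays irreducible over Q(√115) and [Q(√115, √35) : Q(√115)] = 2. By the tower law, [Q(√115, √35) : Q] = 2 · 2 = 4.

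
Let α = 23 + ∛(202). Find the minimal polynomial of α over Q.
m_α(x) = x^3 - 69x^2 + 1587x - 12369

Set β = α - 23 = ∛(202), so β^3 = 202. Then (α - 23)^3 - 202 = 0, i.e. α is a root of g(x) = (x - 23)^3 - 202 = x^3 - 69x^2 + 1587x - 12369. Since g(x) = h(x - 23) where h(x) = x^3 - 202, and h is irreducible over Q (because 202 is not a perfect cube, so h has no rational root, and a monic cubic with no rational root is irreducible), g is also irreducible (irreducibility is preserved under the substitution x → x - 23). Hence m_α(x) = x^3 - 69x^2 + 1587x - 12369.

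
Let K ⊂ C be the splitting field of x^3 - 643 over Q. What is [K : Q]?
[K : Q] = 6

The roots of x^3 - 643 are ∛643, ω∛643, ω^2∛643 where ω = e^(2πi/3) is a primitive cube root of unity, so K = Q(∛643, ω). Now [Q(∛643):Q] = 3 (since 643 is not a perfect cube, x^3 - 643 is irreducible) and [Q(ω):Q] = 2. Both 2 and 3 divide [K:Q], and [K:Q] ≤ 3·2 = 6, so [K:Q] = 6. (Equivalently: Q(∛643) ⊂ R but ω ∉ R, so [K : Q(∛643)] = 2.)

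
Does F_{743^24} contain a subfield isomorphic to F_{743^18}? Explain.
No: F_{743^18} is not a subfield of F_{743^24}

F_{p^m} embeds in F_{p^n} iff m | n. Here 18 ∤ 24 (since 24 = 1·18 + 6 with remainder 6 ≠ 0), so F_{743^18} is not a subfield of F_{743^24}. Equivalently: if it were, the tower law would give 18 = [F_{743^18}:F_743] dividing [F_{743^24}:F_743] = 24, contradiction.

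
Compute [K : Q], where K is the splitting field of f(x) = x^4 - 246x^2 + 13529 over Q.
[K : Q] = 4

Solving the quadratic in x^2: x^2 = (246 ± √(246^2 - 4·13529))/2 = (246 ± √6400)/2 = (246 ± 80)/2, giving x^2 = 163 or x^2 = 83. So f(x) = (x^2 - 163)(x^2 - 83) and the roots of f are ±√163, ±√83. Hence the splitting field is K = Q(√163, √83). Since 163 and 83 are distinct squarefree integers > 1, their product 13529 is not a perfect square, so √83 ∉ Q(√163). By the tower law [K:Q] = [Q(√163,√83):Q(√163)] · [Q(√163):Q] = 2 · 2 = 4.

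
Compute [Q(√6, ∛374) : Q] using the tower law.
[Q(√6, ∛374) : Q] = 6

Let L = Q(√6, ∛374). Since Q(√6) ⊂ L and [Q(√6):Q] = 2, the tower law gives 2 | [L:Q]. Likewise Q(∛374) ⊂ L with [Q(∛374):Q] = 3 (because 374 is not a perfect cube), so 3 | [L:Q]. As gcd(2,3) = 1, [L:Q] is divisible by 6. Conversely L is generated over Q by √6 and ∛374, so [L:Q] ≤ 2·3 = 6. Therefore [Q(√6, ∛374) : Q] = 6.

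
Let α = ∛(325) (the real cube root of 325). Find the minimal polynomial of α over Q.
m_α(x) = x^3 - 325

α satisfies α^3 = 325, so x^3 - 325 annihilates α. By the rational root test, a rational root p/q (in lowest terms) of x^3 - 325 would satisfy p^3 = 325 q^3, forcing q = 1 and p^3 = 325; but 325 is not a perfect cube, contradiction. A monic cubic over Q with no rational root is irreducible (any nontrivial factorization would include a linear factor). Hence x^3 - 325 is the minimal polynomial of α, and in particular [Q(α):Q] = 3.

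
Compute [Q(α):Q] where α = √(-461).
[Q(α):Q] = 2

[Q(α):Q] equals the degree of the minimal polynomial of α. Here α^2 = -461 and x^2 + 461 is irreducible (d = -461 is squarefree, ≠ 1, hence not a square), so deg(m_α) = 2. Thus [Q(α):Q] = 2.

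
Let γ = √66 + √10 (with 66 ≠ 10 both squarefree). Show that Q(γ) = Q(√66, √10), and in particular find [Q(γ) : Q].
[Q(γ) : Q] = 4 (equivalently, Q(γ) = Q(√66, √10))

Obviously Q(γ) ⊆ Q(√66, √10), and [Q(√66, √10):Q] = 4 (since 66, 10 are distinct squarefree integers > 1 with 660 not a perfect square). To show equality we compute the minimal polynomial of γ. From γ = √66 + √10: γ^2 = 66 + 2√(660) + 10 = 76 + 2√(660), so γ^2 - 76 = 2√(660); squaring, (γ^2 - 76)^2 = 4·660, i.e. γ^4 - 152γ^2 + 5776 - 2640 = 0, i.e. γ^4 - 152γ^2 + 3136 = 0. So γ is a root of x^4 - 152x^2 + 3136. This polynomial is irreducible over Q: it has no rational root (each ±√66 ± √10 is irrational), and any factorization into two quadratics over Q would force √(660) ∈ Q (pairing opposite roots) or √66, √10 ∈ Q (other pairings), all impossible. Hence [Q(γ):Q] = 4 = [Q(√66, √10):Q], so Q(γ) = Q(√66, √10).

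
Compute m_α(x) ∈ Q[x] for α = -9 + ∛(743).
m_α(x) = x^3 + 27x^2 + 243x - 14

Set β = α + 9 = ∛(743), so β^3 = 743. Then (α + 9)^3 - 743 = 0, i.e. α is a root of g(x) = (x + 9)^3 - 743 = x^3 + 27x^2 + 243x - 14. Since g(x) = h(x + 9) where h(x) = x^3 - 743, and h is irreducible over Q (because 743 is not a perfect cube, so h has no rational root, and a monic cubic with no rational root is irreducible), g is also irreducible (irreducibility is preserved under the substitution x → x + 9). Hence m_α(x) = x^3 + 27x^2 + 243x - 14.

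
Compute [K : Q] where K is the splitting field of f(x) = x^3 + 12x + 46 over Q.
[K : Q] = 6

By the rational root test, any rational root of the monic integer polynomial f(x) = x^3 + 12x + 46 must be an integer dividing the constant term 46, i.e. one of ±{1, 2, 23, 46}. Evaluating: f(1) = 59, f(-1) = 33, f(2) = 78, f(-2) = 14, f(23) = 12489, f(-23) = -12397, f(46) = 97934, f(-46) = -97842; none is 0, so f has no rational root and is therefore irreducible over Q (a cubic with no linear factor over a field is irreducible). For an irreducible cubic, the Galois group is A_3 or S_3 according as the discriminant disc(f) = -4a^3 - 27b^2 = -4·(12)^3 - 27·(46)^2 = -64044 is or is not a square in Q. Here disc(f) = -64044 is not a perfect square in Q, so the Galois group of f over Q is not contained in A_3 and must be all of S_3. The splitting field has degree |S_3| = 6 over Q, so [K : Q] = 6.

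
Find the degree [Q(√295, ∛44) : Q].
[Q(√295, ∛44) : Q] = 6

Let L = Q(√295, ∛44). Since Q(√295) ⊂ L and [Q(√295):Q] = 2, the tower law gives 2 | [L:Q]. Likewise Q(∛44) ⊂ L with [Q(∛44):Q] = 3 (because 44 is not a perfect cube), so 3 | [L:Q]. As gcd(2,3) = 1, [L:Q] is divisible by 6. Conversely L is generated over Q by √295 and ∛44, so [L:Q] ≤ 2·3 = 6. Therefore [Q(√295, ∛44) : Q] = 6.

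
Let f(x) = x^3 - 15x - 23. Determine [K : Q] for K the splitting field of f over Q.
[K : Q] = 6

By the rational root test, any rational root of the monic integer polynomial f(x) = x^3 - 15x - 23 must be an integer dividing the constant term -23, i.e. one of ±{1, 23}. Evaluating: f(1) = -37, f(-1) = -9, f(23) = 11799, f(-23) = -11845; none is 0, so f has no rational root and is therefore irreducible over Q (a cubic with no linear factor over a field is irreducible). For an irreducible cubic, the Galois group is A_3 or S_3 according as the discriminant disc(f) = -4a^3 - 27b^2 = -4·(-15)^3 - 27·(-23)^2 = -783 is or is not a square in Q. Here disc(f) = -783 is not a perfect square in Q, so the Galois group of f over Q is not contained in A_3 and must be all of S_3. The splitting field has degree |S_3| = 6 over Q, so [K : Q] = 6.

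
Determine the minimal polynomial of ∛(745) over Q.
m_α(x) = x^3 - 745

α satisfies α^3 = 745, so x^3 - 745 annihilates α. By the rational root test, a rational root p/q (in lowest terms) of x^3 - 745 would satisfy p^3 = 745 q^3, forcing q = 1 and p^3 = 745; but 745 is not a perfect cube, contradiction. A monic cubic over Q with no rational root is irreducible (any nontrivial factorization would include a linear factor). Hence x^3 - 745 is the minimal polynomial of α, and in particular [Q(α):Q] = 3.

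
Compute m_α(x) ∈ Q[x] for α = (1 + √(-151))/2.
m_α(x) = x^2 - x + 38

From 2α - 1 = √(-151), squaring gives (2α - 1)^2 = -151, i.e. 4α^2 - 4α + 1 = -151, so α^2 - α + (1 + 151)/4 = 0. Since -151 ≡ 1 (mod 4), (1 + 151)/4 = 38 ∈ Z. The polynomial x^2 - x + 38 has discriminant 1 - 4·(38) = -151, which is not a perfect square in Q (d = -151 is squarefree and ≠ 1), so x^2 - x + 38 is irreducible over Q. It is the minimal polynomial of α.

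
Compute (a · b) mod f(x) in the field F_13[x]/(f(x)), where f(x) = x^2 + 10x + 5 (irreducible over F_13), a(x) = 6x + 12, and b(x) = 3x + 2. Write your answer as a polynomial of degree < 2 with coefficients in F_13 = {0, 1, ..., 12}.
a · b ≡ 11x + 12 (mod f(x))

Multiply in F_13[x]: a(x)·b(x) = (6x + 12)·(3x + 2) = 5x^2 + 9x + 11. This has degree ≥ 2, so divide by f(x) over F_13: 5x^2 + 9x + 11 = (5)·(x^2 + 10x + 5) + (11x + 12). Hence a·b ≡ 11x + 12 (mod f). (F_13[x]/(f) is a field with 13^2 = 169 elements since f is irreducible of degree 2.)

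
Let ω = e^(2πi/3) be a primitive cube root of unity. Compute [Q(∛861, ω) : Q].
[Q(∛861, ω) : Q] = 6

[Q(∛861):Q] = 3 (min poly x^3 - 861, irreducible since 861 is not a perfect cube). [Q(ω):Q] = 2 (min poly x^2 + x + 1). Since Q(∛861) ⊂ R and ω ∉ R, we have ω ∉ Q(∛861), so x^2 + x + 1 remains irreducible over Q(∛861) and [Q(∛861, ω) : Q(∛861)] = 2. By the tower law, [Q(∛861, ω) : Q] = 3 · 2 = 6. (In fact Q(∛861, ω) is the splitting field of x^3 - 861 over Q.)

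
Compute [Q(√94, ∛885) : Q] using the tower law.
[Q(√94, ∛885) : Q] = 6

Let L = Q(√94, ∛885). Since Q(√94) ⊂ L and [Q(√94):Q] = 2, the tower law gives 2 | [L:Q]. Likewise Q(∛885) ⊂ L with [Q(∛885):Q] = 3 (because 885 is not a perfect cube), so 3 | [L:Q]. As gcd(2,3) = 1, [L:Q] is divisible by 6. Conversely L is generated over Q by √94 and ∛885, so [L:Q] ≤ 2·3 = 6. Therefore [Q(√94, ∛885) : Q] = 6.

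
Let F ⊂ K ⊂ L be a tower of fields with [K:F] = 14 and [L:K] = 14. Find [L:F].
[L:F] = 196

The tower law says that for any tower of field extensions F ⊂ K ⊂ L with finite degrees, [L:F] = [L:K] · [K:F]. Here this gives [L:F] = 14 · 14 = 196.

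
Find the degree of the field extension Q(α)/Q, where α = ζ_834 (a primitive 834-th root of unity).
[Q(α):Q] = 276

The minimal polynomial of ζ_834 over Q is the 834-th cyclotomic polynomial Φ_834(x), which is irreducible over Q and has degree φ(834) = 276. Hence [Q(α):Q] = φ(834) = 276.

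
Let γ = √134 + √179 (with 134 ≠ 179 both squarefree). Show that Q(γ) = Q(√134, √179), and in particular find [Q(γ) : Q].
[Q(γ) : Q] = 4 (equivalently, Q(γ) = Q(√134, √179))

Obviously Q(γ) ⊆ Q(√134, √179), and [Q(√134, √179):Q] = 4 (since 134, 179 are distinct squarefree integers > 1 with 23986 not a perfect square). To show equality we compute the minimal polynomial of γ. From γ = √134 + √179: γ^2 = 134 + 2√(23986) + 179 = 313 + 2√(23986), so γ^2 - 313 = 2√(23986); squaring, (γ^2 - 313)^2 = 4·23986, i.e. γ^4 - 626γ^2 + 97969 - 95944 = 0, i.e. γ^4 - 626γ^2 + 2025 = 0. So γ is a root of x^4 - 626x^2 + 2025. This polynomial is irreducible over Q: it has no rational root (each ±√134 ± √179 is irrational), and any factorization into two quadratics over Q would force √(23986) ∈ Q (pairing opposite roots) or √134, √179 ∈ Q (other pairings), all impossible. Hence [Q(γ):Q] = 4 = [Q(√134, √179):Q], so Q(γ) = Q(√134, √179).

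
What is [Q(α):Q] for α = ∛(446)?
[Q(α):Q] = 3

The minimal polynomial of α is x^3 - 446, irreducible over Q since 446 is not a perfect cube (so x^3 - 446 has no rational root). Hence [Q(α):Q] = deg(m_α) = 3.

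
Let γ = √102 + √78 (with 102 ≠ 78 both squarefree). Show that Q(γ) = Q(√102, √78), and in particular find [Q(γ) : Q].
[Q(γ) : Q] = 4 (equivalently, Q(γ) = Q(√102, √78))

Obviously Q(γ) ⊆ Q(√102, √78), and [Q(√102, √78):Q] = 4 (since 102, 78 are distinct squarefree integers > 1 with 7956 not a perfect square). To show equality we compute the minimal polynomial of γ. From γ = √102 + √78: γ^2 = 102 + 2√(7956) + 78 = 180 + 2√(7956), so γ^2 - 180 = 2√(7956); squaring, (γ^2 - 180)^2 = 4·7956, i.e. γ^4 - 360γ^2 + 32400 - 31824 = 0, i.e. γ^4 - 360γ^2 + 576 = 0. So γ is a root of x^4 - 360x^2 + 576. This polynomial is irreducible over Q: it has no rational root (each ±√102 ± √78 is irrational), and any factorization into two quadratics over Q would force √(7956) ∈ Q (pairing opposite roots) or √102, √78 ∈ Q (other pairings), all impossible. Hence [Q(γ):Q] = 4 = [Q(√102, √78):Q], so Q(γ) = Q(√102, √78).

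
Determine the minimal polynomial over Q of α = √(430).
m_α(x) = x^2 - 430

α satisfies α^2 - 430 = 0, so x^2 - 430 annihilates α. Since d = 430 is squarefree and ≠ 1, it is not a perfect square in Q, so x^2 - 430 has no rational root and is therefore irreducible over Q (a degree-2 polynomial over a field is irreducible iff it has no root). Hence m_α(x) = x^2 - 430.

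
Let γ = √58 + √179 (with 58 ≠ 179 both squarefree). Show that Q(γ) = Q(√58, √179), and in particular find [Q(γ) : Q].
[Q(γ) : Q] = 4 (equivalently, Q(γ) = Q(√58, √179))

Obviously Q(γ) ⊆ Q(√58, √179), and [Q(√58, √179):Q] = 4 (since 58, 179 are distinct squarefree integers > 1 with 10382 not a perfect square). To show equality we compute the minimal polynomial of γ. From γ = √58 + √179: γ^2 = 58 + 2√(10382) + 179 = 237 + 2√(10382), so γ^2 - 237 = 2√(10382); squaring, (γ^2 - 237)^2 = 4·10382, i.e. γ^4 - 474γ^2 + 56169 - 41528 = 0, i.e. γ^4 - 474γ^2 + 14641 = 0. So γ is a root of x^4 - 474x^2 + 14641. This polynomial is irreducible over Q: it has no rational root (each ±√58 ± √179 is irrational), and any factorization into two quadratics over Q would force √(10382) ∈ Q (pairing opposite roots) or √58, √179 ∈ Q (other pairings), all impossible. Hence [Q(γ):Q] = 4 = [Q(√58, √179):Q], so Q(γ) = Q(√58, √179).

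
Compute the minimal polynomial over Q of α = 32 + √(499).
m_α(x) = x^2 - 64x + 525

From α - 32 = √(499), squaring gives (α - 32)^2 = 499, i.e. α^2 - 64α + 1024 = 499, so α^2 - 64α + 525 = 0. The discriminant of x^2 - 64x + 525 is (-64)^2 - 4·(525) = 4096 - 2100 = 1996, and 4·(499) is not a perfect square in Q since 499 is squarefree and ≠ 1. Hence x^2 - 64x + 525 is irreducible over Q and is the minimal polynomial of α.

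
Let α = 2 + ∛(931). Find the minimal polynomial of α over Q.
m_α(x) = x^3 - 6x^2 + 12x - 939

Set β = α - 2 = ∛(931), so β^3 = 931. Then (α - 2)^3 - 931 = 0, i.e. α is a root of g(x) = (x - 2)^3 - 931 = x^3 - 6x^2 + 12x - 939. Since g(x) = h(x - 2) where h(x) = x^3 - 931, and h is irreducible over Q (because 931 is not a perfect cube, so h has no rational root, and a monic cubic with no rational root is irreducible), g is also irreducible (irreducibility is preserved under the substitution x → x - 2). Hence m_α(x) = x^3 - 6x^2 + 12x - 939.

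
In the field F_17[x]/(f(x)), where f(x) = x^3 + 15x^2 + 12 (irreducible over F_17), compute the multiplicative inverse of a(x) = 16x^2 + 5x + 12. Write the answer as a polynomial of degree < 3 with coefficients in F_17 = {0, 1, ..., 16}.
a(x)^(-1) ≡ 12x^2 + 12 (mod f(x))

Since f is irreducible over F_17, F_17[x]/(f) is a field and a(x) ≠ 0 has an inverse. Apply the extended Euclidean algorithm to f(x) and a(x) in F_17[x]: f(x) = (16x + 14)·a(x) + (10x + 14);  a(x) = (5x + 2)·(10x + 14) + (1). The last nonzero remainder is the constant 1 = gcd(f, a) in F_17. Back-substituting through the division chain expresses 1 = s(x)·a(x) + t(x)·f(x) with s(x) ≡ 12x^2 + 12 (mod f), so a(x)^(-1) ≡ s(x) = 12x^2 + 12 (mod f). Check: (16x^2 + 5x + 12)·(12x^2 + 12) = 5x^4 + 9x^3 + 13x^2 + 9x + 8 ≡ 1 (mod x^3 + 15x^2 + 12).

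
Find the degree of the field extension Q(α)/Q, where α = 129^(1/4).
[Q(α):Q] = 4

α is a root of x^4 - 129. By Eisenstein's criterion at the prime p = 3 (which divides the constant term 129 but p^2 = 9 does not, since 129 is squarefree), x^4 - 129 is irreducible over Q. Hence [Q(α):Q] = 4.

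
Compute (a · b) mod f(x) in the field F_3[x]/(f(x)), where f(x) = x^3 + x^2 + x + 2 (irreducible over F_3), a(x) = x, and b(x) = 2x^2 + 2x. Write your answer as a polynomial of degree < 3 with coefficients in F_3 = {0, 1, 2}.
a · b ≡ x + 2 (mod f(x))

Multiply in F_3[x]: a(x)·b(x) = (x)·(2x^2 + 2x) = 2x^3 + 2x^2. This has degree ≥ 3, so divide by f(x) over F_3: 2x^3 + 2x^2 = (2)·(x^3 + x^2 + x + 2) + (x + 2). Hence a·b ≡ x + 2 (mod f). (F_3[x]/(f) is a field with 3^3 = 27 elements since f is irreducible of degree 3.)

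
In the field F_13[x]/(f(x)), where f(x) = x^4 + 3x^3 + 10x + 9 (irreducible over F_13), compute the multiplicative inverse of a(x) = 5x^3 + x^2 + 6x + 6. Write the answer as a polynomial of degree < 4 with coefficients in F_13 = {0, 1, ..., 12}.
a(x)^(-1) ≡ 6x^3 + 11x^2 + 2x + 6 (mod f(x))

Since f is irreducible over F_13, F_13[x]/(f) is a field and a(x) ≠ 0 has an inverse. Apply the extended Euclidean algorithm to f(x) and a(x) in F_13[x]: f(x) = (8x + 12)·a(x) + (5x^2 + 7x + 2);  a(x) = (x + 4)·(5x^2 + 7x + 2) + (2x + 11);  (5x^2 + 7x + 2) = (9x + 6)·(2x + 11) + (1). The last nonzero remainder is the constant 1 = gcd(f, a) in F_13. Back-substituting through the division chain expresses 1 = s(x)·a(x) + t(x)·f(x) with s(x) ≡ 6x^3 + 11x^2 + 2x + 6 (mod f), so a(x)^(-1) ≡ s(x) = 6x^3 + 11x^2 + 2x + 6 (mod f). Check: (5x^3 + x^2 + 6x + 6)·(6x^3 + 11x^2 + 2x + 6) = 4x^6 + 9x^5 + 5x^4 + 4x^3 + 6x^2 + 9x + 10 ≡ 1 (mod x^4 + 3x^3 + 10x + 9).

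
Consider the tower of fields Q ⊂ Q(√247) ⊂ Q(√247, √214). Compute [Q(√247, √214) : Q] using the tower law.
[Q(√247, √214) : Q] = 4

[Q(√247):Q] = 2 (min poly x^2 - 247, irreducible since 247 is squarefree > 1). For the top step, suppose √214 ∈ Q(√247), say √214 = c + d√247 with c, d ∈ Q. Squaring: 214 = c^2 + 247d^2 + 2cd√247. Since √247 ∉ Q this forces 2cd = 0. If d = 0 then √214 = c ∈ Q, contradicting 214 squarefree > 1. If c = 0 then 214 = 247d^2, so 247·214 = (247d)^2 is a perfect square in Q — but 247·214 = 52858 is not a perfect square (since 247 and 214 are distinct squarefree integers). Contradiction. Hence √214 ∉ Q(√247), so x^2 - 214 stays irreducible over Q(√247) and [Q(√247, √214) : Q(√247)] = 2. By the tower law, [Q(√247, √214) : Q] = 2 · 2 = 4.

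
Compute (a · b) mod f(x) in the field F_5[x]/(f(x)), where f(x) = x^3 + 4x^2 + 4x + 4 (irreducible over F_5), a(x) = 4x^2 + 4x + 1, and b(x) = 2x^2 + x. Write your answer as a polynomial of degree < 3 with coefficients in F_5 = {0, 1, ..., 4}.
a · b ≡ 4x^2 + 4x (mod f(x))

Multiply in F_5[x]: a(x)·b(x) = (4x^2 + 4x + 1)·(2x^2 + x) = 3x^4 + 2x^3 + x^2 + x. This has degree ≥ 3, so divide by f(x) over F_5: 3x^4 + 2x^3 + x^2 + x = (3x)·(x^3 + 4x^2 + 4x + 4) + (4x^2 + 4x). Hence a·b ≡ 4x^2 + 4x (mod f). (F_5[x]/(f) is a field with 5^3 = 125 elements since f is irreducible of degree 3.)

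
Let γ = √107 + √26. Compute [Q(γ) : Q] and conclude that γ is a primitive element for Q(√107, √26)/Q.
[Q(γ) : Q] = 4 (equivalently, Q(γ) = Q(√107, √26))

Obviously Q(γ) ⊆ Q(√107, √26), and [Q(√107, √26):Q] = 4 (since 107, 26 are distinct squarefree integers > 1 with 2782 not a perfect square). To show equality we compute the minimal polynomial of γ. From γ = √107 + √26: γ^2 = 107 + 2√(2782) + 26 = 133 + 2√(2782), so γ^2 - 133 = 2√(2782); squaring, (γ^2 - 133)^2 = 4·2782, i.e. γ^4 - 266γ^2 + 17689 - 11128 = 0, i.e. γ^4 - 266γ^2 + 6561 = 0. So γ is a root of x^4 - 266x^2 + 6561. This polynomial is irreducible over Q: it has no rational root (each ±√107 ± √26 is irrational), and any factorization into two quadratics over Q would force √(2782) ∈ Q (pairing opposite roots) or √107, √26 ∈ Q (other pairings), all impossible. Hence [Q(γ):Q] = 4 = [Q(√107, √26):Q], so Q(γ) = Q(√107, √26).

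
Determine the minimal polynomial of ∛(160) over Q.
m_α(x) = x^3 - 160

α satisfies α^3 = 160, so x^3 - 160 annihilates α. By the rational root test, a rational root p/q (in lowest terms) of x^3 - 160 would satisfy p^3 = 160 q^3, forcing q = 1 and p^3 = 160; but 160 is not a perfect cube, contradiction. A monic cubic over Q with no rational root is irreducible (any nontrivial factorization would include a linear factor). Hence x^3 - 160 is the minimal polynomial of α, and in particular [Q(α):Q] = 3.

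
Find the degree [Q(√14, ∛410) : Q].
[Q(√14, ∛410) : Q] = 6

Let L = Q(√14, ∛410). Since Q(√14) ⊂ L and [Q(√14):Q] = 2, the tower law gives 2 | [L:Q]. Likewise Q(∛410) ⊂ L with [Q(∛410):Q] = 3 (because 410 is not a perfect cube), so 3 | [L:Q]. As gcd(2,3) = 1, [L:Q] is divisible by 6. Conversely L is generated over Q by √14 and ∛410, so [L:Q] ≤ 2·3 = 6. Therefore [Q(√14, ∛410) : Q] = 6.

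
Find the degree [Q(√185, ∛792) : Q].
[Q(√185, ∛792) : Q] = 6

Let L = Q(√185, ∛792). Since Q(√185) ⊂ L and [Q(√185):Q] = 2, the tower law gives 2 | [L:Q]. Likewise Q(∛792) ⊂ L with [Q(∛792):Q] = 3 (because 792 is not a perfect cube), so 3 | [L:Q]. As gcd(2,3) = 1, [L:Q] is divisible by 6. Conversely L is generated over Q by √185 and ∛792, so [L:Q] ≤ 2·3 = 6. Therefore [Q(√185, ∛792) : Q] = 6.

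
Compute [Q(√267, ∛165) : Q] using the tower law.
[Q(√267, ∛165) : Q] = 6

Let L = Q(√267, ∛165). Since Q(√267) ⊂ L and [Q(√267):Q] = 2, the tower law gives 2 | [L:Q]. Likewise Q(∛165) ⊂ L with [Q(∛165):Q] = 3 (because 165 is not a perfect cube), so 3 | [L:Q]. As gcd(2,3) = 1, [L:Q] is divisible by 6. Conversely L is generated over Q by √267 and ∛165, so [L:Q] ≤ 2·3 = 6. Therefore [Q(√267, ∛165) : Q] = 6.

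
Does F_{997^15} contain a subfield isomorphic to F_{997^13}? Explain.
No: F_{997^13} is not a subfield of F_{997^15}

F_{p^m} embeds in F_{p^n} iff m | n. Here 13 ∤ 15 (since 15 = 1·13 + 2 with remainder 2 ≠ 0), so F_{997^13} is not a subfield of F_{997^15}. Equivalently: if it were, the tower law would give 13 = [F_{997^13}:F_997] dividing [F_{997^15}:F_997] = 15, contradiction.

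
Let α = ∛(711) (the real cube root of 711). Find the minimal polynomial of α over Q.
m_α(x) = x^3 - 711

α satisfies α^3 = 711, so x^3 - 711 annihilates α. By the rational root test, a rational root p/q (in lowest terms) of x^3 - 711 would satisfy p^3 = 711 q^3, forcing q = 1 and p^3 = 711; but 711 is not a perfect cube, contradiction. A monic cubic over Q with no rational root is irreducible (any nontrivial factorization would include a linear factor). Hence x^3 - 711 is the minimal polynomial of α, and in particular [Q(α):Q] = 3.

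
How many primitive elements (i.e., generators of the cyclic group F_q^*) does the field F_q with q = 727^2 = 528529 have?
There are φ(528528) = 126720 primitive elements

F_q^* is cyclic of order q - 1 = 528528. A cyclic group of order m has exactly φ(m) generators. Here m = 528528 = 2^4 · 3 · 7 · 11^2 · 13, so the number of primitive elements is φ(528528) = 126720.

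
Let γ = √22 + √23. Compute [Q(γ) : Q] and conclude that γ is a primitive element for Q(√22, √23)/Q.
[Q(γ) : Q] = 4 (equivalently, Q(γ) = Q(√22, √23))

Obviously Q(γ) ⊆ Q(√22, √23), and [Q(√22, √23):Q] = 4 (since 22, 23 are distinct squarefree integers > 1 with 506 not a perfect square). To show equality we compute the minimal polynomial of γ. From γ = √22 + √23: γ^2 = 22 + 2√(506) + 23 = 45 + 2√(506), so γ^2 - 45 = 2√(506); squaring, (γ^2 - 45)^2 = 4·506, i.e. γ^4 - 90γ^2 + 2025 - 2024 = 0, i.e. γ^4 - 90γ^2 + 1 = 0. So γ is a root of x^4 - 90x^2 + 1. This polynomial is irreducible over Q: it has no rational root (each ±√22 ± √23 is irrational), and any factorization into two quadratics over Q would force √(506) ∈ Q (pairing opposite roots) or √22, √23 ∈ Q (other pairings), all impossible. Hence [Q(γ):Q] = 4 = [Q(√22, √23):Q], so Q(γ) = Q(√22, √23).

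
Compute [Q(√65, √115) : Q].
[Q(√65, √115) : Q] = 4

[Q(√65):Q] = 2 (min poly x^2 - 65, irreducible since 65 is squarefree > 1). For the top step, suppose √115 ∈ Q(√65), say √115 = c + d√65 with c, d ∈ Q. Squaring: 115 = c^2 + 65d^2 + 2cd√65. Since √65 ∉ Q this forces 2cd = 0. If d = 0 then √115 = c ∈ Q, contradicting 115 squarefree > 1. If c = 0 then 115 = 65d^2, so 65·115 = (65d)^2 is a perfect square in Q — but 65·115 = 7475 is not a perfect square (since 65 and 115 are distinct squarefree integers). Contradiction. Hence √115 ∉ Q(√65), so x^2 - 115 stays irreducible over Q(√65) and [Q(√65, √115) : Q(√65)] = 2. By the tower law, [Q(√65, √115) : Q] = 2 · 2 = 4.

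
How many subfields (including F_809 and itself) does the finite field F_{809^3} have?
F_{809^3} has 2 subfields

The subfields of F_{p^n} are exactly the fields F_{p^d} for d | n (each is the fixed field of the unique index-d subgroup of Gal(F_{p^n}/F_p) ≅ Z/nZ). The divisors of n = 3 are {1, 3}, giving 2 subfields: F_{809^1}, F_{809^3}.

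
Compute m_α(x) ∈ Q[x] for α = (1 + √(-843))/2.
m_α(x) = x^2 - x + 211

From 2α - 1 = √(-843), squaring gives (2α - 1)^2 = -843, i.e. 4α^2 - 4α + 1 = -843, so α^2 - α + (1 + 843)/4 = 0. Since -843 ≡ 1 (mod 4), (1 + 843)/4 = 211 ∈ Z. The polynomial x^2 - x + 211 has discriminant 1 - 4·(211) = -843, which is not a perfect square in Q (d = -843 is squarefree and ≠ 1), so x^2 - x + 211 is irreducible over Q. It is the minimal polynomial of α.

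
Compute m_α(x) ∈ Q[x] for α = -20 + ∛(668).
m_α(x) = x^3 + 60x^2 + 1200x + 7332

Set β = α + 20 = ∛(668), so β^3 = 668. Then (α + 20)^3 - 668 = 0, i.e. α is a root of g(x) = (x + 20)^3 - 668 = x^3 + 60x^2 + 1200x + 7332. Since g(x) = h(x + 20) where h(x) = x^3 - 668, and h is irreducible over Q (because 668 is not a perfect cube, so h has no rational root, and a monic cubic with no rational root is irreducible), g is also irreducible (irreducibility is preserved under the substitution x → x + 20). Hence m_α(x) = x^3 + 60x^2 + 1200x + 7332.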